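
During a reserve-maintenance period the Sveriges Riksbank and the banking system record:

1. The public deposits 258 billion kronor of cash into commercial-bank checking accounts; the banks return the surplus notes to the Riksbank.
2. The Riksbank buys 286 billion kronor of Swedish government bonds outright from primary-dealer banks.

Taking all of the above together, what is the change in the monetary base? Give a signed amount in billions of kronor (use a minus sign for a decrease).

+286 billion

Riksbank balance sheet:
  Assets:      Securities +286B
  Liabilities: Bank reserves +544B, Currency in circulation −258B
Monetary base = currency + reserves: −258B + (+544B) = +286 billion.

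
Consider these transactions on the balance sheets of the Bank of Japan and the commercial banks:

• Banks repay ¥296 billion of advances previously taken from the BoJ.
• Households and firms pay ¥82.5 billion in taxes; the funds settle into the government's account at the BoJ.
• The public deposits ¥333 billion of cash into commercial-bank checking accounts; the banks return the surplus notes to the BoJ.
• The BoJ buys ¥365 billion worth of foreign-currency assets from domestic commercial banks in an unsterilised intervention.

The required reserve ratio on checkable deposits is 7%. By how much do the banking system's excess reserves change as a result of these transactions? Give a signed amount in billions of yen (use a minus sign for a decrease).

Discount-window repayment ¥296 billion: reserves −¥296B, deposits 0.
Government account inflow ¥82.5 billion: reserves −¥82.5B, deposits −¥82.5B.
Currency deposit ¥333 billion: reserves +¥333B, deposits +¥333B.
FX purchase ¥365 billion: reserves +¥365B, deposits 0.
Totals: Δreserves = +¥319.5B, Δdeposits = +¥250.5B.
Δrequired reserves = 7% × +¥250.5B = +¥17.535B.
Δexcess reserves = Δreserves − Δrequired = +¥319.5B − (+¥17.535B) = +¥301.965 billion.

+¥301.965 billion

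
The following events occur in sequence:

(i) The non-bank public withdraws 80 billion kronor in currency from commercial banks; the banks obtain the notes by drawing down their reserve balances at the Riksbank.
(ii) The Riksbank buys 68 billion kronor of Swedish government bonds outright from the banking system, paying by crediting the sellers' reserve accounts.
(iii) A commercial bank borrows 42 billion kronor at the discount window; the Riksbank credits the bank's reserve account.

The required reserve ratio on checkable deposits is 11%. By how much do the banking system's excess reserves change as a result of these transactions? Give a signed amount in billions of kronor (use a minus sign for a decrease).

Currency withdrawal 80 billion kronor: reserves −80B, deposits −80B.
OMO purchase (from banks) 68 billion kronor: reserves +68B, deposits 0.
Discount-window loan 42 billion kronor: reserves +42B, deposits 0.
Totals: Δreserves = +30B, Δdeposits = −80B.
Δrequired reserves = 11% × −80B = −8.8B.
Δexcess reserves = Δreserves − Δrequired = +30B − (−8.8B) = +38.8 billion.

+38.8 billion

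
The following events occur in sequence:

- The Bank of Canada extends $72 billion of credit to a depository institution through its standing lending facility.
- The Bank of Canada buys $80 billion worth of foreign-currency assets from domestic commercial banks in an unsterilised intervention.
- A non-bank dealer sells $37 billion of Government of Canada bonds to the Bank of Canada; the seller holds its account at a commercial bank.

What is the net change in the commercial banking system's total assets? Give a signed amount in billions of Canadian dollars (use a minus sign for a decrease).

Discount-window loan $72 billion: bank balance sheets expand → +$72B.
FX purchase $80 billion: just an asset swap on bank balance sheets → 0.
Asset purchase (from non-banks) $37 billion: bank balance sheets expand → +$37B.
Net: 72 + 0 + 37 = +$109 billion.

+$109 billion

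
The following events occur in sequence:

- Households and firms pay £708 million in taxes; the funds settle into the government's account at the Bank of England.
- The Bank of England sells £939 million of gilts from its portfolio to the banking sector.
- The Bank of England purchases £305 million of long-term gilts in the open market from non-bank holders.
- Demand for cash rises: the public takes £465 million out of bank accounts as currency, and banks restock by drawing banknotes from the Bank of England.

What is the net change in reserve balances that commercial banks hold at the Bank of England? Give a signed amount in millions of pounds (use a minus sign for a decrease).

-£1807 million

Bank of England balance sheet:
  Assets:      Securities −£634M
  Liabilities: Bank reserves −£1807M, Currency in circulation +£465M, Government deposits +£708M
Commercial banking system:
  Assets:      Reserves at CB −£1807M, Securities +£939M
  Liabilities: Checkable deposits −£868M
So the change in reserve balances that commercial banks hold at the Bank of England is -£1807 million.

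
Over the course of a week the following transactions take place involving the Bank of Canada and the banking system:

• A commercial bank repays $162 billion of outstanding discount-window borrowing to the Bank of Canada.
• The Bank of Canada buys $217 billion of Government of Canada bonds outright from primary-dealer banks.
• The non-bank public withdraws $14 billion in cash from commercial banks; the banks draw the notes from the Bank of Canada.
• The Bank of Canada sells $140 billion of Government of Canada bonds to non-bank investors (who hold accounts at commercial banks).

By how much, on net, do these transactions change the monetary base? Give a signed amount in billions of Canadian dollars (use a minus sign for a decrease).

Bank of Canada balance sheet:
  Assets:      Securities +$77B, Loans to banks −$162B
  Liabilities: Bank reserves −$99B, Currency in circulation +$14B
Commercial banking system:
  Assets:      Reserves at CB −$99B, Securities −$217B
  Liabilities: Checkable deposits −$154B, Borrowings from CB −$162B
Monetary base = currency + reserves: +$14B + (−$99B) = -$85 billion.

-$85 billion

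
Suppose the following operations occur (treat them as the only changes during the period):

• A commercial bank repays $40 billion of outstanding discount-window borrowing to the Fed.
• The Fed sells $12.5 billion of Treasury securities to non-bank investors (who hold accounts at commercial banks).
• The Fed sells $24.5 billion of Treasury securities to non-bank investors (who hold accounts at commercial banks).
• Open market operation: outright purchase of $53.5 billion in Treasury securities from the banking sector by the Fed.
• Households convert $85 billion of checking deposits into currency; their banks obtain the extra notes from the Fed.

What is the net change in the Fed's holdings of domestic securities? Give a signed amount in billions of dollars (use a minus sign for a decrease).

Discount-window repayment $40 billion: the Fed's securities portfolio is untouched → 0.
Asset sale (to non-banks) $12.5 billion: securities removed from the Fed's portfolio → −$12.5B.
Asset sale (to non-banks) $24.5 billion: securities removed from the Fed's portfolio → −$24.5B.
OMO purchase (from banks) $53.5 billion: securities added to the Fed's portfolio → +$53.5B.
Currency withdrawal $85 billion: the Fed's securities portfolio is untouched → 0.
Net: 0 − 12.5 − 24.5 + 53.5 + 0 = +$16.5 billion.

+$16.5 billion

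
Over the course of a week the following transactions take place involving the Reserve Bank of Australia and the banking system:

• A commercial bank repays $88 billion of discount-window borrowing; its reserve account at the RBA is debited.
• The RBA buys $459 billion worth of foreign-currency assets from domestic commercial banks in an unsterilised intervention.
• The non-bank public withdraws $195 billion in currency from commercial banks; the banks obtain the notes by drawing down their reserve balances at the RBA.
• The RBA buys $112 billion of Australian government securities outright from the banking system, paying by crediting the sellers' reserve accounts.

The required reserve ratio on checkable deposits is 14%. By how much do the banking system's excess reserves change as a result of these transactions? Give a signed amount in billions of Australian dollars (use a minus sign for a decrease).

Discount-window repayment $88 billion: reserves −$88B, deposits 0.
FX purchase $459 billion: reserves +$459B, deposits 0.
Currency withdrawal $195 billion: reserves −$195B, deposits −$195B.
OMO purchase (from banks) $112 billion: reserves +$112B, deposits 0.
Totals: Δreserves = +$288B, Δdeposits = −$195B.
Δrequired reserves = 14% × −$195B = −$27.3B.
Δexcess reserves = Δreserves − Δrequired = +$288B − (−$27.3B) = +$315.3 billion.

+$315.3 billion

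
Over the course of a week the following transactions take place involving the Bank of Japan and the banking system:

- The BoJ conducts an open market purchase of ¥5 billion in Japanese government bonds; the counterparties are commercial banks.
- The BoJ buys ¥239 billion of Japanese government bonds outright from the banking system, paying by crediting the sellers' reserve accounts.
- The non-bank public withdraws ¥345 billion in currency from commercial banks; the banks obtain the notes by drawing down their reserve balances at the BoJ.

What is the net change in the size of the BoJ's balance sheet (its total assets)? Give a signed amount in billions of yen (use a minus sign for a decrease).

OMO purchase (from banks) ¥5 billion: a BoJ asset is acquired → +¥5B.
OMO purchase (from banks) ¥239 billion: a BoJ asset is acquired → +¥239B.
Currency withdrawal ¥345 billion: only the composition of liabilities changes → 0.
Net: 5 + 239 + 0 = +¥244 billion.

+¥244 billion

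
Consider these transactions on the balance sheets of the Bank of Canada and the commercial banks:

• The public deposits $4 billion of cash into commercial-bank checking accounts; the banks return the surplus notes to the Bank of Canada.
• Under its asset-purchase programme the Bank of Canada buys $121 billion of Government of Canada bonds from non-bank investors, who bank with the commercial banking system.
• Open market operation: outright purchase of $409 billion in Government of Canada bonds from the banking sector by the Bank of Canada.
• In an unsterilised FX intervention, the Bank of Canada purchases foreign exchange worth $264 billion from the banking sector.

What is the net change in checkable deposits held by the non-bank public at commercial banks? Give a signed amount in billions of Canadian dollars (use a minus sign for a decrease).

Bank of Canada balance sheet:
  Assets:      Securities +$530B, Foreign assets +$264B
  Liabilities: Bank reserves +$798B, Currency in circulation −$4B
Commercial banking system:
  Assets:      Reserves at CB +$798B, Securities −$409B, Foreign assets −$264B
  Liabilities: Checkable deposits +$125B
So the change in checkable deposits held by the non-bank public at commercial banks is +$125 billion.

+$125 billion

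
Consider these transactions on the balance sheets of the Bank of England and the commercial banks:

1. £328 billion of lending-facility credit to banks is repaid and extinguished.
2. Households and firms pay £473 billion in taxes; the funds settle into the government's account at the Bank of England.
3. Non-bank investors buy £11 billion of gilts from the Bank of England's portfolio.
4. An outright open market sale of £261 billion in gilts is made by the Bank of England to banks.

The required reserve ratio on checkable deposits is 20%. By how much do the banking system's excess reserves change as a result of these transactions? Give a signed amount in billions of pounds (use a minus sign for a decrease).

-£976.2 billion

Discount-window repayment £328 billion: reserves −£328B, deposits 0.
Government account inflow £473 billion: reserves −£473B, deposits −£473B.
Asset sale (to non-banks) £11 billion: reserves −£11B, deposits −£11B.
OMO sale (to banks) £261 billion: reserves −£261B, deposits 0.
Totals: Δreserves = −£1073B, Δdeposits = −£484B.
Δrequired reserves = 20% × −£484B = −£96.8B.
Δexcess reserves = Δreserves − Δrequired = −£1073B − (−£96.8B) = -£976.2 billion.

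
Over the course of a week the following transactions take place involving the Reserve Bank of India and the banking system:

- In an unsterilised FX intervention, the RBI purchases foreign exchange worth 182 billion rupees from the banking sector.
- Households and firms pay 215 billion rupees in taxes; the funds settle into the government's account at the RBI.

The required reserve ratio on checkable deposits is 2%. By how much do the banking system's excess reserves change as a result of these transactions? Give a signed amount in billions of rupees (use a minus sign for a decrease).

-28.7 billion

FX purchase 182 billion rupees: reserves +182B, deposits 0.
Government account inflow 215 billion rupees: reserves −215B, deposits −215B.
Totals: Δreserves = −33B, Δdeposits = −215B.
Δrequired reserves = 2% × −215B = −4.3B.
Δexcess reserves = Δreserves − Δrequired = −33B − (−4.3B) = -28.7 billion.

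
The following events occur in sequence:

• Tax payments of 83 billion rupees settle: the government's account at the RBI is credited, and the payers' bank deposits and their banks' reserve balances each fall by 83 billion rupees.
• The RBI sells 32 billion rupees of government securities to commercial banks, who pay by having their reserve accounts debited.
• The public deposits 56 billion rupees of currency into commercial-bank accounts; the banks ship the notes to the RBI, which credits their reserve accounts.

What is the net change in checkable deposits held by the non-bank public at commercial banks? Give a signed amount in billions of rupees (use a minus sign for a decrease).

-27 billion

Government account inflow 83 billion rupees: non-bank counterparties' bank balances fall → −83B.
OMO sale (to banks) 32 billion rupees: the counterparty is a bank, so public deposits are unchanged → 0.
Currency deposit 56 billion rupees: non-bank counterparties' bank balances rise → +56B.
Net: −83 + 0 + 56 = -27 billion.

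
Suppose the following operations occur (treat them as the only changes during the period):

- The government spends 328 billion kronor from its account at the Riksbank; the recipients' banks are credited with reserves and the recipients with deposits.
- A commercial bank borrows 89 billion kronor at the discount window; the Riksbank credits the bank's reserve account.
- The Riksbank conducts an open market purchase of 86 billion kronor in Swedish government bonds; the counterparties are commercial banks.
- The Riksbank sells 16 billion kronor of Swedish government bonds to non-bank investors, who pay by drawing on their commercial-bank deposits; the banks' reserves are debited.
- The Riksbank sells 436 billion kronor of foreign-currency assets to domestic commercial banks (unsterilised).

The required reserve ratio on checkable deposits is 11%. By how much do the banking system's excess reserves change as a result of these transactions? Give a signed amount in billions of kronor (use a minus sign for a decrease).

+16.68 billion

Government spending 328 billion kronor: reserves +328B, deposits +328B.
Discount-window loan 89 billion kronor: reserves +89B, deposits 0.
OMO purchase (from banks) 86 billion kronor: reserves +86B, deposits 0.
Asset sale (to non-banks) 16 billion kronor: reserves −16B, deposits −16B.
FX sale 436 billion kronor: reserves −436B, deposits 0.
Totals: Δreserves = +51B, Δdeposits = +312B.
Δrequired reserves = 11% × +312B = +34.32B.
Δexcess reserves = Δreserves − Δrequired = +51B − (+34.32B) = +16.68 billion.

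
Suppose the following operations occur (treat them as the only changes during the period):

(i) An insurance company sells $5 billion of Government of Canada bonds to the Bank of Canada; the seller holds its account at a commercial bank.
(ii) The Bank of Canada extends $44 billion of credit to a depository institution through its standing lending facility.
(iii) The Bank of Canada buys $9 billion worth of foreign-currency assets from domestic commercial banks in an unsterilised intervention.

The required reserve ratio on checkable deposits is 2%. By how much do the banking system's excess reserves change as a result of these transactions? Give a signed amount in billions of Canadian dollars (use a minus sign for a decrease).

+$57.9 billion

Asset purchase (from non-banks) $5 billion: reserves +$5B, deposits +$5B.
Discount-window loan $44 billion: reserves +$44B, deposits 0.
FX purchase $9 billion: reserves +$9B, deposits 0.
Totals: Δreserves = +$58B, Δdeposits = +$5B.
Δrequired reserves = 2% × +$5B = +$0.1B.
Δexcess reserves = Δreserves − Δrequired = +$58B − (+$0.1B) = +$57.9 billion.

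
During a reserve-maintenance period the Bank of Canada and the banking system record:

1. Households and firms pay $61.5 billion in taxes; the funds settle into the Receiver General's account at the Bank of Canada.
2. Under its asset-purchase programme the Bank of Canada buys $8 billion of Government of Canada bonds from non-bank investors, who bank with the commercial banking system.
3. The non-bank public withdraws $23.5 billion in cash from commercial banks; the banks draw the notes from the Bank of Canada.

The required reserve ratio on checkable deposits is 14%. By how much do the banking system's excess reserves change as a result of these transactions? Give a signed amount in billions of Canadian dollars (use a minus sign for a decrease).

-$66.22 billion

Government account inflow $61.5 billion: reserves −$61.5B, deposits −$61.5B.
Asset purchase (from non-banks) $8 billion: reserves +$8B, deposits +$8B.
Currency withdrawal $23.5 billion: reserves −$23.5B, deposits −$23.5B.
Totals: Δreserves = −$77B, Δdeposits = −$77B.
Δrequired reserves = 14% × −$77B = −$10.78B.
Δexcess reserves = Δreserves − Δrequired = −$77B − (−$10.78B) = -$66.22 billion.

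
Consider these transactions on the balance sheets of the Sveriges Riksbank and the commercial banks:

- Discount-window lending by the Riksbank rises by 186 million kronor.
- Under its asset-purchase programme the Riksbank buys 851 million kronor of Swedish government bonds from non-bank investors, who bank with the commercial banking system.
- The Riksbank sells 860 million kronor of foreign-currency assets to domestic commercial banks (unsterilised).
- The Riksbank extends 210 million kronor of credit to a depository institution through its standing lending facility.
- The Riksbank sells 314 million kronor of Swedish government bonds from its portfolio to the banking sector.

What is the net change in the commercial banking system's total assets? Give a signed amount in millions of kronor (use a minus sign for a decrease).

+1247 million

Discount-window loan 186 million kronor: bank balance sheets expand → +186M.
Asset purchase (from non-banks) 851 million kronor: bank balance sheets expand → +851M.
FX sale 860 million kronor: just an asset swap on bank balance sheets → 0.
Discount-window loan 210 million kronor: bank balance sheets expand → +210M.
OMO sale (to banks) 314 million kronor: just an asset swap on bank balance sheets → 0.
Net: 186 + 851 + 0 + 210 + 0 = +1247 million.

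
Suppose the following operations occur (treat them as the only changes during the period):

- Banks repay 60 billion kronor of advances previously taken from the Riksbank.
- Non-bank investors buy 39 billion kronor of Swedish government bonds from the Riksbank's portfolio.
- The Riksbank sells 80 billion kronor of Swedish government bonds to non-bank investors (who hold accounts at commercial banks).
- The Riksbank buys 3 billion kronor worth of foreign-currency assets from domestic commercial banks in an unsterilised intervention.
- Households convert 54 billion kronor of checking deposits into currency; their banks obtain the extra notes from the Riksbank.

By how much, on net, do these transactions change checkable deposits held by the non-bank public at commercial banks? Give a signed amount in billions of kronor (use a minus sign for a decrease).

Riksbank balance sheet:
  Assets:      Securities −119B, Loans to banks −60B, Foreign assets +3B
  Liabilities: Bank reserves −230B, Currency in circulation +54B
Commercial banking system:
  Assets:      Reserves at CB −230B, Foreign assets −3B
  Liabilities: Checkable deposits −173B, Borrowings from CB −60B
So the change in checkable deposits held by the non-bank public at commercial banks is -173 billion.

-173 billion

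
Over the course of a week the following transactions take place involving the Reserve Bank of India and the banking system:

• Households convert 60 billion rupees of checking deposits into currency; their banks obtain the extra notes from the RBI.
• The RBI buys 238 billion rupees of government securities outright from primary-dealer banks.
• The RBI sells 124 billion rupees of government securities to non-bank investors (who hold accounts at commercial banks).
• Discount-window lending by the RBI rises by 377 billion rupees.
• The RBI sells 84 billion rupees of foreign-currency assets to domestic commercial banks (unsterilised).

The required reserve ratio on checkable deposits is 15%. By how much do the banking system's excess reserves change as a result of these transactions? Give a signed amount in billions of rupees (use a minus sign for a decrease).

+374.6 billion

Currency withdrawal 60 billion rupees: reserves −60B, deposits −60B.
OMO purchase (from banks) 238 billion rupees: reserves +238B, deposits 0.
Asset sale (to non-banks) 124 billion rupees: reserves −124B, deposits −124B.
Discount-window loan 377 billion rupees: reserves +377B, deposits 0.
FX sale 84 billion rupees: reserves −84B, deposits 0.
Totals: Δreserves = +347B, Δdeposits = −184B.
Δrequired reserves = 15% × −184B = −27.6B.
Δexcess reserves = Δreserves − Δrequired = +347B − (−27.6B) = +374.6 billion.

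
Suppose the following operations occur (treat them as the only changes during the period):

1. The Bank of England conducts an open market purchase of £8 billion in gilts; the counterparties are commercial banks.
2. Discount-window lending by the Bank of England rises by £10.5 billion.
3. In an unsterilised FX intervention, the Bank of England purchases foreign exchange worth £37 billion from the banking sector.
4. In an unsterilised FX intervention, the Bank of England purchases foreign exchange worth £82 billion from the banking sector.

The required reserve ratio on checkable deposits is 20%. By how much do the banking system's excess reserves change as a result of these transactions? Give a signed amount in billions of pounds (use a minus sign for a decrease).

OMO purchase (from banks) £8 billion: reserves +£8B, deposits 0.
Discount-window loan £10.5 billion: reserves +£10.5B, deposits 0.
FX purchase £37 billion: reserves +£37B, deposits 0.
FX purchase £82 billion: reserves +£82B, deposits 0.
Totals: Δreserves = +£137.5B, Δdeposits = 0.
Δrequired reserves = 20% × 0 = 0.
Δexcess reserves = Δreserves − Δrequired = +£137.5B − (0) = +£137.5 billion.

+£137.5 billion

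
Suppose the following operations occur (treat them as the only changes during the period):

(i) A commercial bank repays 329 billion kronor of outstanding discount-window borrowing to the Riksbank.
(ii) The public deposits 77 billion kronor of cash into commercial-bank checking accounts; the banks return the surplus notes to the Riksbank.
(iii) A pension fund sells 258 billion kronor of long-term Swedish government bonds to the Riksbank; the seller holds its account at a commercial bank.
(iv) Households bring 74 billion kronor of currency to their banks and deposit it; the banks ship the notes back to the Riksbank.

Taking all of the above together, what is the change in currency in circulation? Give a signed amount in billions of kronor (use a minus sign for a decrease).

Riksbank balance sheet:
  Assets:      Securities +258B, Loans to banks −329B
  Liabilities: Bank reserves +80B, Currency in circulation −151B
Commercial banking system:
  Assets:      Reserves at CB +80B
  Liabilities: Checkable deposits +409B, Borrowings from CB −329B
So the change in currency in circulation is -151 billion.

-151 billion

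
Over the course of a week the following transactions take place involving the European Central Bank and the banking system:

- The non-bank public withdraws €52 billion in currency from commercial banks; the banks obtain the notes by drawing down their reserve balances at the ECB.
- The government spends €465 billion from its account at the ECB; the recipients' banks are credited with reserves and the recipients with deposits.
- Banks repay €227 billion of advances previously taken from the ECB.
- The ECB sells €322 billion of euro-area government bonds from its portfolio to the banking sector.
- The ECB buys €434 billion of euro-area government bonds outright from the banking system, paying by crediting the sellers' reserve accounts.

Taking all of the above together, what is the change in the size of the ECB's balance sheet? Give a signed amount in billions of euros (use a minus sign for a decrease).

Currency withdrawal €52 billion: only the composition of liabilities changes → 0.
Government spending €465 billion: only the composition of liabilities changes → 0.
Discount-window repayment €227 billion: an ECB asset is shed → −€227B.
OMO sale (to banks) €322 billion: an ECB asset is shed → −€322B.
OMO purchase (from banks) €434 billion: an ECB asset is acquired → +€434B.
Net: 0 + 0 − 227 − 322 + 434 = -€115 billion.

-€115 billion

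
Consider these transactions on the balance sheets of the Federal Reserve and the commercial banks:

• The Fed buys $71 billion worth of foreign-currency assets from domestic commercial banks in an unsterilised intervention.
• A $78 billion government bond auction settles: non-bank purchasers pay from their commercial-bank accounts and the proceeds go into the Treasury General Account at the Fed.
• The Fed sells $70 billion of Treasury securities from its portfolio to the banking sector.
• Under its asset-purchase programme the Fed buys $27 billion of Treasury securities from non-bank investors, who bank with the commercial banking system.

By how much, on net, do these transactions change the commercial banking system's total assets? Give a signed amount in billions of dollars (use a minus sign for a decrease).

-$51 billion

FX purchase $71 billion: just an asset swap on bank balance sheets → 0.
Government account inflow $78 billion: bank balance sheets shrink → −$78B.
OMO sale (to banks) $70 billion: just an asset swap on bank balance sheets → 0.
Asset purchase (from non-banks) $27 billion: bank balance sheets expand → +$27B.
Net: 0 − 78 + 0 + 27 = -$51 billion.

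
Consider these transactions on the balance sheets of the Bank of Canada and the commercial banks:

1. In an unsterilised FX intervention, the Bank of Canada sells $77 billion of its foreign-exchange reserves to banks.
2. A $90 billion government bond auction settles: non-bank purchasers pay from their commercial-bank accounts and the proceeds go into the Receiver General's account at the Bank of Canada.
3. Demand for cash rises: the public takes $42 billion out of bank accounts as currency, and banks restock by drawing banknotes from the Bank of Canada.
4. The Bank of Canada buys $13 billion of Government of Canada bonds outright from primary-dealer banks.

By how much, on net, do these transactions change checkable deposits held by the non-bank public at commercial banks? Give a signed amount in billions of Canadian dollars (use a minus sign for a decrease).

Bank of Canada balance sheet:
  Assets:      Securities +$13B, Foreign assets −$77B
  Liabilities: Bank reserves −$196B, Currency in circulation +$42B, Government deposits +$90B
Commercial banking system:
  Assets:      Reserves at CB −$196B, Securities −$13B, Foreign assets +$77B
  Liabilities: Checkable deposits −$132B
So the change in checkable deposits held by the non-bank public at commercial banks is -$132 billion.

-$132 billion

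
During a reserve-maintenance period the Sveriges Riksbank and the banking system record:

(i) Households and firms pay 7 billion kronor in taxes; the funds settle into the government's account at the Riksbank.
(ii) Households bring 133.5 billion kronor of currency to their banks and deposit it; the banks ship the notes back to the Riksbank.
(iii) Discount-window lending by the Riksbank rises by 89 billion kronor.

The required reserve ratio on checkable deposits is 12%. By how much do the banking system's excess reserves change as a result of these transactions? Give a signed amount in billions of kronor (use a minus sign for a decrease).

+200.32 billion

Government account inflow 7 billion kronor: reserves −7B, deposits −7B.
Currency deposit 133.5 billion kronor: reserves +133.5B, deposits +133.5B.
Discount-window loan 89 billion kronor: reserves +89B, deposits 0.
Totals: Δreserves = +215.5B, Δdeposits = +126.5B.
Δrequired reserves = 12% × +126.5B = +15.18B.
Δexcess reserves = Δreserves − Δrequired = +215.5B − (+15.18B) = +200.32 billion.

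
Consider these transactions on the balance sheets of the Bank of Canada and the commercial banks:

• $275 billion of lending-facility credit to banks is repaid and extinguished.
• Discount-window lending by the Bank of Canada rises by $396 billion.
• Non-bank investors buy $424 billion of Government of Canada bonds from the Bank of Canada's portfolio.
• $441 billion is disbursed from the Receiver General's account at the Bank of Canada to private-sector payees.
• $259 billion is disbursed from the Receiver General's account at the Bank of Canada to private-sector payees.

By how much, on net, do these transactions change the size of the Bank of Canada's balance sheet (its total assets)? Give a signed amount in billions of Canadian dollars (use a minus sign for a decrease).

Bank of Canada balance sheet:
  Assets:      Securities −$424B, Loans to banks +$121B
  Liabilities: Bank reserves +$397B, Government deposits −$700B
Change in total Bank of Canada assets = -$303 billion.

-$303 billion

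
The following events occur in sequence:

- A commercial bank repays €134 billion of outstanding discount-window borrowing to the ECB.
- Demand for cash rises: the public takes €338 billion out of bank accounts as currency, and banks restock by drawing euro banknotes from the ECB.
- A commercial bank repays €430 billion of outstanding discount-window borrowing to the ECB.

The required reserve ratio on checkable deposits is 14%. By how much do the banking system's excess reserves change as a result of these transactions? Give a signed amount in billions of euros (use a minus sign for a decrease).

-€854.68 billion

Discount-window repayment €134 billion: reserves −€134B, deposits 0.
Currency withdrawal €338 billion: reserves −€338B, deposits −€338B.
Discount-window repayment €430 billion: reserves −€430B, deposits 0.
Totals: Δreserves = −€902B, Δdeposits = −€338B.
Δrequired reserves = 14% × −€338B = −€47.32B.
Δexcess reserves = Δreserves − Δrequired = −€902B − (−€47.32B) = -€854.68 billion.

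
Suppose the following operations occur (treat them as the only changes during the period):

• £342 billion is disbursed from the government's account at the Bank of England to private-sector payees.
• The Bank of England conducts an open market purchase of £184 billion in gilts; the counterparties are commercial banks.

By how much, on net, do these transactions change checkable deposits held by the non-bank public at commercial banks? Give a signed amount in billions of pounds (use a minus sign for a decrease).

+£342 billion

Government spending £342 billion: non-bank counterparties' bank balances rise → +£342B.
OMO purchase (from banks) £184 billion: the counterparty is a bank, so public deposits are unchanged → 0.
Net: 342 + 0 = +£342 billion.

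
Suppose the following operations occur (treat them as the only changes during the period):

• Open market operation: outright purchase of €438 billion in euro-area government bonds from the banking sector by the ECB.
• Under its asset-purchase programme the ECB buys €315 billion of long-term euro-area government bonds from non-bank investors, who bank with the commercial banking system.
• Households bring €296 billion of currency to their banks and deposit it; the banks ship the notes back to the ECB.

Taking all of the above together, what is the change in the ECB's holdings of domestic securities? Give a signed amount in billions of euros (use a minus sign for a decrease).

OMO purchase (from banks) €438 billion: securities added to the ECB's portfolio → +€438B.
Asset purchase (from non-banks) €315 billion: securities added to the ECB's portfolio → +€315B.
Currency deposit €296 billion: the ECB's securities portfolio is untouched → 0.
Net: 438 + 315 + 0 = +€753 billion.

+€753 billion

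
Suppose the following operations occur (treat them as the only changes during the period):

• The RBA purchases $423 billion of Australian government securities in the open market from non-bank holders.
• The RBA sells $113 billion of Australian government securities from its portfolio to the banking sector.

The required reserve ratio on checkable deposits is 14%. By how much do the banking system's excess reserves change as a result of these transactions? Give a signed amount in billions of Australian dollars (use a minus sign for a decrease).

+$250.78 billion

Asset purchase (from non-banks) $423 billion: reserves +$423B, deposits +$423B.
OMO sale (to banks) $113 billion: reserves −$113B, deposits 0.
Totals: Δreserves = +$310B, Δdeposits = +$423B.
Δrequired reserves = 14% × +$423B = +$59.22B.
Δexcess reserves = Δreserves − Δrequired = +$310B − (+$59.22B) = +$250.78 billion.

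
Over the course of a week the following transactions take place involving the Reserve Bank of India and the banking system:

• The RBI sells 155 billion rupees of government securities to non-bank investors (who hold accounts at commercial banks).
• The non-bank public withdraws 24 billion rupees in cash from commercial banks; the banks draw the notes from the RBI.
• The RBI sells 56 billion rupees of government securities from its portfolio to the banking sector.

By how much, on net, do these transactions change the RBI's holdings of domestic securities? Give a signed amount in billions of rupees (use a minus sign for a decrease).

RBI balance sheet:
  Assets:      Securities −211B
  Liabilities: Bank reserves −235B, Currency in circulation +24B
Commercial banking system:
  Assets:      Reserves at CB −235B, Securities +56B
  Liabilities: Checkable deposits −179B
So the change in the RBI's holdings of domestic securities is -211 billion.

-211 billion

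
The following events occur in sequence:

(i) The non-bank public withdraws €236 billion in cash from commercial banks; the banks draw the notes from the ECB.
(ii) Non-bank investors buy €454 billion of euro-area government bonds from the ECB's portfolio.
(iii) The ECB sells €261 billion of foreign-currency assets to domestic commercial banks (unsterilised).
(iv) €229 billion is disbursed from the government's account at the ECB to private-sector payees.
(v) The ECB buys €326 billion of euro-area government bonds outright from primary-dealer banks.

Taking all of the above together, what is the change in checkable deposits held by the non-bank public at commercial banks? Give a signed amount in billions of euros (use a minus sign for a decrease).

-€461 billion

ECB balance sheet:
  Assets:      Securities −€128B, Foreign assets −€261B
  Liabilities: Bank reserves −€396B, Currency in circulation +€236B, Government deposits −€229B
Commercial banking system:
  Assets:      Reserves at CB −€396B, Securities −€326B, Foreign assets +€261B
  Liabilities: Checkable deposits −€461B
So the change in checkable deposits held by the non-bank public at commercial banks is -€461 billion.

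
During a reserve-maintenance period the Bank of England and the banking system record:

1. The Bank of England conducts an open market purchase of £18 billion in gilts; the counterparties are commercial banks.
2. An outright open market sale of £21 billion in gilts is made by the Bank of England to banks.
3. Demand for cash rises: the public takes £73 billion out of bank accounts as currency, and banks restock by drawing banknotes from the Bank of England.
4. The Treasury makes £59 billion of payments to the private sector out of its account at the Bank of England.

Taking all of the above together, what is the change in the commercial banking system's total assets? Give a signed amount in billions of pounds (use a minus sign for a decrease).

OMO purchase (from banks) £18 billion: just an asset swap on bank balance sheets → 0.
OMO sale (to banks) £21 billion: just an asset swap on bank balance sheets → 0.
Currency withdrawal £73 billion: bank balance sheets shrink → −£73B.
Government spending £59 billion: bank balance sheets expand → +£59B.
Net: 0 + 0 − 73 + 59 = -£14 billion.

-£14 billion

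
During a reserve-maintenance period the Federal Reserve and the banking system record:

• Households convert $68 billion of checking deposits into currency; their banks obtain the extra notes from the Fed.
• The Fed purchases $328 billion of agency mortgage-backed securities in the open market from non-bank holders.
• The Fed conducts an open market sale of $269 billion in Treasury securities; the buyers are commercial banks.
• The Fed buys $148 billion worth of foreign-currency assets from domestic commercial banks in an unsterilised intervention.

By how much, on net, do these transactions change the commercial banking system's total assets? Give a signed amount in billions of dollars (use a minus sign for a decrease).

+$260 billion

Fed balance sheet:
  Assets:      Securities +$59B, Foreign assets +$148B
  Liabilities: Bank reserves +$139B, Currency in circulation +$68B
Commercial banking system:
  Assets:      Reserves at CB +$139B, Securities +$269B, Foreign assets −$148B
  Liabilities: Checkable deposits +$260B
Change in total bank assets = +$260 billion.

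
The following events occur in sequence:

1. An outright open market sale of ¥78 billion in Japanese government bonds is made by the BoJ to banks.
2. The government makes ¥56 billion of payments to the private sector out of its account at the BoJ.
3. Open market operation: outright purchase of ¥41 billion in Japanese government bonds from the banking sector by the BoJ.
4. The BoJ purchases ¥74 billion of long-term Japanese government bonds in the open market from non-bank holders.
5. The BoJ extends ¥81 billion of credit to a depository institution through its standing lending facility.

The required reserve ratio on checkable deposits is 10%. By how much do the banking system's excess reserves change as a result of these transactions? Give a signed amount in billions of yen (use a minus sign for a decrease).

OMO sale (to banks) ¥78 billion: reserves −¥78B, deposits 0.
Government spending ¥56 billion: reserves +¥56B, deposits +¥56B.
OMO purchase (from banks) ¥41 billion: reserves +¥41B, deposits 0.
Asset purchase (from non-banks) ¥74 billion: reserves +¥74B, deposits +¥74B.
Discount-window loan ¥81 billion: reserves +¥81B, deposits 0.
Totals: Δreserves = +¥174B, Δdeposits = +¥130B.
Δrequired reserves = 10% × +¥130B = +¥13B.
Δexcess reserves = Δreserves − Δrequired = +¥174B − (+¥13B) = +¥161 billion.

+¥161 billion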